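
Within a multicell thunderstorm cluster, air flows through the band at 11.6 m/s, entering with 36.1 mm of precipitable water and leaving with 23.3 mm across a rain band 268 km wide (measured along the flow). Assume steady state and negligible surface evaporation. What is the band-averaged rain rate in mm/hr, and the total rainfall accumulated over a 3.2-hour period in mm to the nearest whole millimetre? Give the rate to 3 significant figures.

R ≈ 1.99 mm/hr; total ≈ 6 mm

Column moisture flux per unit crosswind length is F = V × PW.
Inflow: F_in = 11.6 × 36.1 = 418.76 mm·m/s
Outflow: F_out = 11.6 × 23.3 = 270.28 mm·m/s
Steady-state rate R = (F_in − F_out)/L = (418.76 − 270.28) / 268000 m = 5.540e-04 mm/s.
R = 5.540e-04 × 3600 = 1.99 mm/hr.
Over 3.2 h: total = 1.99 × 3.2 = 6.368 ≈ 6 mm.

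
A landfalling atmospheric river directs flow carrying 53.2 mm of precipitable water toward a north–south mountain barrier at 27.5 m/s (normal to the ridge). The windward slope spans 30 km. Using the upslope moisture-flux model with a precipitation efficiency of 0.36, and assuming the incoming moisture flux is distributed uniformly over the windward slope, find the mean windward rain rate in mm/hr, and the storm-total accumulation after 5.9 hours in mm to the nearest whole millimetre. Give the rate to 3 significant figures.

Incoming column moisture flux per unit ridge length: F = V × PW = 27.5 × 53.2 = 1463 mm·m/s.
Spread over the 30 km slope with efficiency ε = 0.36: R = ε·F/W = 0.36 × 1463 / 30000 m = 1.756e-02 mm/s.
R = 1.756e-02 × 3600 = 63.2 mm/hr.
Over 5.9 h: total = 63.2 × 5.9 = 372.88 ≈ 373 mm.

R ≈ 63.2 mm/hr; total ≈ 373 mm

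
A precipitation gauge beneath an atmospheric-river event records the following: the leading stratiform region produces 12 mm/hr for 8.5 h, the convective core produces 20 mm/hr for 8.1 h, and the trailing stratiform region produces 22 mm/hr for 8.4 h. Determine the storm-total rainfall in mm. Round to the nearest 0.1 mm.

total ≈ 448.8 mm

Total = Σ Rᵢ Δtᵢ = 12 × 8.5 + 20 × 8.1 + 22 × 8.4
      = 102 + 162 + 184.8 = 448.8 mm.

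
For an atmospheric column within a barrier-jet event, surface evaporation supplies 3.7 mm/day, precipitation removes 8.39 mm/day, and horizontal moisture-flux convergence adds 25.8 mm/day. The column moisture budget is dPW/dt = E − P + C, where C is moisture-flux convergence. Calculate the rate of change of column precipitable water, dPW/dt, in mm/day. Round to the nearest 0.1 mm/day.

dPW/dt = E − P + C = 3.7 − 8.39 + (25.8) = 21.1 mm/day.

dPW/dt ≈ 21.1 mm/day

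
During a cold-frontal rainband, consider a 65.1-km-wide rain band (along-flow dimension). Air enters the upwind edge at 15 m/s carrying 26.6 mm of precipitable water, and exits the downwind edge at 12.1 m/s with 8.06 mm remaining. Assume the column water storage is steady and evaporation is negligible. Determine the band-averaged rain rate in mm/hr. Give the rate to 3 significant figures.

R ≈ 16.7 mm/hr

Column moisture flux per unit crosswind length is F = V × PW.
Inflow: F_in = 15 × 26.6 = 399 mm·m/s
Outflow: F_out = 12.1 × 8.06 = 97.526 mm·m/s
Steady-state rate R = (F_in − F_out)/L = (399 − 97.526) / 65100 m = 4.631e-03 mm/s.
R = 4.631e-03 × 3600 = 16.7 mm/hr.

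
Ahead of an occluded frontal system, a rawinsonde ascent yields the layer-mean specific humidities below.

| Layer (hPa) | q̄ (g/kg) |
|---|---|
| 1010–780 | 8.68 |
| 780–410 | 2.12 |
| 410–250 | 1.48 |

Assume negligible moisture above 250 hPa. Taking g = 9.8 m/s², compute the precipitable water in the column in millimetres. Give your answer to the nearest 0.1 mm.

PW ≈ 30.8 mm

Precipitable water is the column-integrated vapour mass per unit area: PW = (1/g) Σ q̄ Δp, with q in kg/kg and Δp in Pa (1 kg/m² of water = 1 mm).
Layer 1010–780 hPa: Δp = 230 hPa = 23000 Pa, q̄ = 0.00868 kg/kg → 0.00868 × 23000 / 9.8 = 20.37 mm
Layer 780–410 hPa: Δp = 370 hPa = 37000 Pa, q̄ = 0.00212 kg/kg → 0.00212 × 37000 / 9.8 = 8.00 mm
Layer 410–250 hPa: Δp = 160 hPa = 16000 Pa, q̄ = 0.00148 kg/kg → 0.00148 × 16000 / 9.8 = 2.42 mm
PW = 20.37 + 8.00 + 2.42 = 30.79 ≈ 30.8 mm.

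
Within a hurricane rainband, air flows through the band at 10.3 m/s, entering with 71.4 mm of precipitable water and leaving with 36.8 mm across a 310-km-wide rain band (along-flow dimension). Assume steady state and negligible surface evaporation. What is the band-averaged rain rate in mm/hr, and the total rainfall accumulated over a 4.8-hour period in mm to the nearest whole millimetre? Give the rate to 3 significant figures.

R ≈ 4.14 mm/hr; total ≈ 20 mm

Column moisture flux per unit crosswind length is F = V × PW.
Inflow: F_in = 10.3 × 71.4 = 735.42 mm·m/s
Outflow: F_out = 10.3 × 36.8 = 379.04 mm·m/s
Steady-state rate R = (F_in − F_out)/L = (735.42 − 379.04) / 310000 m = 1.150e-03 mm/s.
R = 1.150e-03 × 3600 = 4.14 mm/hr.
Over 4.8 h: total = 4.14 × 4.8 = 19.872 ≈ 20 mm.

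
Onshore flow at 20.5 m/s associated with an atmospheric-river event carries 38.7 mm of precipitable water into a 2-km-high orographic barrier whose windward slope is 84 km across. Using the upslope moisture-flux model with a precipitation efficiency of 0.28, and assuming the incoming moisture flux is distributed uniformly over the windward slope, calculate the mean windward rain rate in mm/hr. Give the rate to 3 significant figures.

R ≈ 9.52 mm/hr

Incoming column moisture flux per unit ridge length: F = V × PW = 20.5 × 38.7 = 793.35 mm·m/s.
Spread over the 84 km slope with efficiency ε = 0.28: R = ε·F/W = 0.28 × 793.35 / 84000 m = 2.645e-03 mm/s.
R = 2.645e-03 × 3600 = 9.52 mm/hr.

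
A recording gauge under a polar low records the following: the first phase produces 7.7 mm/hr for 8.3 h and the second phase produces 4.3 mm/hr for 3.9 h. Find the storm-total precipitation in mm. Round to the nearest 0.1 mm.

Total = Σ Rᵢ Δtᵢ = 7.7 × 8.3 + 4.3 × 3.9
      = 63.91 + 16.77 = 80.7 mm.

total ≈ 80.7 mm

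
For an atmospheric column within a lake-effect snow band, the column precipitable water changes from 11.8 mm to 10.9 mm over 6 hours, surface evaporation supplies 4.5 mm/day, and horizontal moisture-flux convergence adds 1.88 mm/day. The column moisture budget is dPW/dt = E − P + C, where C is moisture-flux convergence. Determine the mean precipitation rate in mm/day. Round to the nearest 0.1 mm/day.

dPW/dt = (10.9 − 11.8) mm / (6/24 day) = -3.600 mm/day.
P = E + C − dPW/dt = 4.5 + (1.88) − (-3.600) = 10.0 mm/day.

P ≈ 10.0 mm/day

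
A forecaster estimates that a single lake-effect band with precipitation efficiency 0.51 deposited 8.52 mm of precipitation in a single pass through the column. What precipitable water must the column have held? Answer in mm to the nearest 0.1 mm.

PW = precipitation / ε = 8.52 / 0.51 = 16.7 mm.

PW ≈ 16.7 mm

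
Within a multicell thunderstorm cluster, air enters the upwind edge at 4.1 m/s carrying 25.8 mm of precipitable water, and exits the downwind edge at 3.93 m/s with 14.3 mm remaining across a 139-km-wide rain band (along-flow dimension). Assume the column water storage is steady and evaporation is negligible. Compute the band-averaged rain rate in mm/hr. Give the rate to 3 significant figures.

Column moisture flux per unit crosswind length is F = V × PW.
Inflow: F_in = 4.1 × 25.8 = 105.78 mm·m/s
Outflow: F_out = 3.93 × 14.3 = 56.199 mm·m/s
Steady-state rate R = (F_in − F_out)/L = (105.78 − 56.199) / 139000 m = 3.567e-04 mm/s.
R = 3.567e-04 × 3600 = 1.28 mm/hr.

R ≈ 1.28 mm/hr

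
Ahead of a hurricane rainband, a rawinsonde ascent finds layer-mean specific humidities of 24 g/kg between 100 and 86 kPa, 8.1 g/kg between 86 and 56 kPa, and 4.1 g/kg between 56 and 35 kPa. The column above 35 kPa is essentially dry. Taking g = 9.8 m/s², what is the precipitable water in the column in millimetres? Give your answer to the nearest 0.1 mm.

Precipitable water is the column-integrated vapour mass per unit area: PW = (1/g) Σ q̄ Δp, with q in kg/kg and Δp in Pa (1 kg/m² of water = 1 mm).
Layer 100–86 kPa: Δp = 140 hPa = 14000 Pa, q̄ = 0.024 kg/kg → 0.024 × 14000 / 9.8 = 34.29 mm
Layer 86–56 kPa: Δp = 300 hPa = 30000 Pa, q̄ = 0.0081 kg/kg → 0.0081 × 30000 / 9.8 = 24.80 mm
Layer 56–35 kPa: Δp = 210 hPa = 21000 Pa, q̄ = 0.0041 kg/kg → 0.0041 × 21000 / 9.8 = 8.79 mm
PW = 34.29 + 24.80 + 8.79 = 67.88 ≈ 67.9 mm.

PW ≈ 67.9 mm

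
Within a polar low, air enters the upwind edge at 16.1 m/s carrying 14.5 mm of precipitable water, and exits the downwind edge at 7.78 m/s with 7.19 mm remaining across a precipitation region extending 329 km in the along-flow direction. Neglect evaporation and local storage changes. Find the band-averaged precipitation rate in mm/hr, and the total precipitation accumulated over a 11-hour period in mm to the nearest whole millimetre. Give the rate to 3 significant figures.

Column moisture flux per unit crosswind length is F = V × PW.
Inflow: F_in = 16.1 × 14.5 = 233.45 mm·m/s
Outflow: F_out = 7.78 × 7.19 = 55.9382 mm·m/s
Steady-state rate R = (F_in − F_out)/L = (233.45 − 55.9382) / 329000 m = 5.395e-04 mm/s.
R = 5.395e-04 × 3600 = 1.94 mm/hr.
Over 11 h: total = 1.94 × 11 = 21.34 ≈ 21 mm.

R ≈ 1.94 mm/hr; total ≈ 21 mm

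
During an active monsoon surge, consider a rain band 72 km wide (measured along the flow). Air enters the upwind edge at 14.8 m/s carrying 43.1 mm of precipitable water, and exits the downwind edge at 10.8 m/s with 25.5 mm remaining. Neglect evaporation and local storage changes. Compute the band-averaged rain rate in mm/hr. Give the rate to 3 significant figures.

Column moisture flux per unit crosswind length is F = V × PW.
Inflow: F_in = 14.8 × 43.1 = 637.88 mm·m/s
Outflow: F_out = 10.8 × 25.5 = 275.4 mm·m/s
Steady-state rate R = (F_in − F_out)/L = (637.88 − 275.4) / 72000 m = 5.034e-03 mm/s.
R = 5.034e-03 × 3600 = 18.1 mm/hr.

R ≈ 18.1 mm/hr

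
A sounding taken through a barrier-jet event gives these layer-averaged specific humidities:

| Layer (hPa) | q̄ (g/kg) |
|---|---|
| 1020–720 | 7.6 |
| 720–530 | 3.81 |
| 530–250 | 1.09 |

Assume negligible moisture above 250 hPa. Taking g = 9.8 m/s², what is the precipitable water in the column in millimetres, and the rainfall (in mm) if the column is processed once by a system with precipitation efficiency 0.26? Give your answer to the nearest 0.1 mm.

Precipitable water is the column-integrated vapour mass per unit area: PW = (1/g) Σ q̄ Δp, with q in kg/kg and Δp in Pa (1 kg/m² of water = 1 mm).
Layer 1020–720 hPa: Δp = 300 hPa = 30000 Pa, q̄ = 0.0076 kg/kg → 0.0076 × 30000 / 9.8 = 23.27 mm
Layer 720–530 hPa: Δp = 190 hPa = 19000 Pa, q̄ = 0.00381 kg/kg → 0.00381 × 19000 / 9.8 = 7.39 mm
Layer 530–250 hPa: Δp = 280 hPa = 28000 Pa, q̄ = 0.00109 kg/kg → 0.00109 × 28000 / 9.8 = 3.11 mm
PW = 23.27 + 7.39 + 3.11 = 33.77 ≈ 33.8 mm.
Rainfall = ε × PW = 0.26 × 33.8 = 8.8 mm.

PW ≈ 33.8 mm; rainfall ≈ 8.8 mm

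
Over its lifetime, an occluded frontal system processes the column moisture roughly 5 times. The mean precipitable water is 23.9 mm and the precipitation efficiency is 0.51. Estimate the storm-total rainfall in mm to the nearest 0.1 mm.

rainfall ≈ 60.9 mm

Each cycle deposits ε × PW = 0.51 × 23.9 = 12.189 mm.
Over 5 cycles: 5 × 12.189 = 60.9 mm.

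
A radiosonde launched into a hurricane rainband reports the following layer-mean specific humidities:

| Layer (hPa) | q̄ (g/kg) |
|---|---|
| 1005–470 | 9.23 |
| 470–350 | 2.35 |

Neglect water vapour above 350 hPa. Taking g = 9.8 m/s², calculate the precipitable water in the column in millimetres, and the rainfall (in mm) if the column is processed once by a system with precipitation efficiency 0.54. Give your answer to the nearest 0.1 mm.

PW ≈ 53.3 mm; rainfall ≈ 28.8 mm

Precipitable water is the column-integrated vapour mass per unit area: PW = (1/g) Σ q̄ Δp, with q in kg/kg and Δp in Pa (1 kg/m² of water = 1 mm).
Layer 1005–470 hPa: Δp = 535 hPa = 53500 Pa, q̄ = 0.00923 kg/kg → 0.00923 × 53500 / 9.8 = 50.39 mm
Layer 470–350 hPa: Δp = 120 hPa = 12000 Pa, q̄ = 0.00235 kg/kg → 0.00235 × 12000 / 9.8 = 2.88 mm
PW = 50.39 + 2.88 = 53.27 ≈ 53.3 mm.
Rainfall = ε × PW = 0.54 × 53.3 = 28.8 mm.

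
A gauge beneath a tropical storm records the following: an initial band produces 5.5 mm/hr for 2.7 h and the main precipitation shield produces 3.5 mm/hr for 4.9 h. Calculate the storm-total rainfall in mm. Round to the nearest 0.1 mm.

Total = Σ Rᵢ Δtᵢ = 5.5 × 2.7 + 3.5 × 4.9
      = 14.85 + 17.15 = 32.0 mm.

total ≈ 32.0 mm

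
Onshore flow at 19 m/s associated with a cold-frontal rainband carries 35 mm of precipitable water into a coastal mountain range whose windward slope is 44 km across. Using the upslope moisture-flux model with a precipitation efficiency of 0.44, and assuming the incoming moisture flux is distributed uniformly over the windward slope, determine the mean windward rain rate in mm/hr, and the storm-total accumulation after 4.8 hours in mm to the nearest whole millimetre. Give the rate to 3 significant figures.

Incoming column moisture flux per unit ridge length: F = V × PW = 19 × 35 = 665 mm·m/s.
Spread over the 44 km slope with efficiency ε = 0.44: R = ε·F/W = 0.44 × 665 / 44000 m = 6.650e-03 mm/s.
R = 6.650e-03 × 3600 = 23.9 mm/hr.
Over 4.8 h: total = 23.9 × 4.8 = 114.72 ≈ 115 mm.

R ≈ 23.9 mm/hr; total ≈ 115 mm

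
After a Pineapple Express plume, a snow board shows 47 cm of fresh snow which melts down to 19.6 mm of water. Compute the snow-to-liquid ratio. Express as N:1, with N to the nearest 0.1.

Ratio = snow depth / SWE = 470 mm / 19.6 mm = 24.0, i.e. 24.0:1.

ratio ≈ 24.0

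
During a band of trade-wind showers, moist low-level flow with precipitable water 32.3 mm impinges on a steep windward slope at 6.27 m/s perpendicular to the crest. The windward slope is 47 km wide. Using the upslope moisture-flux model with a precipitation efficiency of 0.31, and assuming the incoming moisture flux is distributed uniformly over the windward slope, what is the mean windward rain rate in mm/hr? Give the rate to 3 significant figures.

Incoming column moisture flux per unit ridge length: F = V × PW = 6.27 × 32.3 = 202.521 mm·m/s.
Spread over the 47 km slope with efficiency ε = 0.31: R = ε·F/W = 0.31 × 202.521 / 47000 m = 1.336e-03 mm/s.
R = 1.336e-03 × 3600 = 4.81 mm/hr.

R ≈ 4.81 mm/hr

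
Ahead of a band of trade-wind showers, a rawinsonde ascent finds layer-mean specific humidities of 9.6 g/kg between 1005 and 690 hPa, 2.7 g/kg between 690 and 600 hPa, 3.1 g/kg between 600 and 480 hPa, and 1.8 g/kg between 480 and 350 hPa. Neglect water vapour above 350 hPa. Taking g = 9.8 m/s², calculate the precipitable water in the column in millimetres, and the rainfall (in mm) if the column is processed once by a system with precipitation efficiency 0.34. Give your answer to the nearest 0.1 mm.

PW ≈ 39.5 mm; rainfall ≈ 13.4 mm

Precipitable water is the column-integrated vapour mass per unit area: PW = (1/g) Σ q̄ Δp, with q in kg/kg and Δp in Pa (1 kg/m² of water = 1 mm).
Layer 1005–690 hPa: Δp = 315 hPa = 31500 Pa, q̄ = 0.0096 kg/kg → 0.0096 × 31500 / 9.8 = 30.86 mm
Layer 690–600 hPa: Δp = 90 hPa = 9000 Pa, q̄ = 0.0027 kg/kg → 0.0027 × 9000 / 9.8 = 2.48 mm
Layer 600–480 hPa: Δp = 120 hPa = 12000 Pa, q̄ = 0.0031 kg/kg → 0.0031 × 12000 / 9.8 = 3.80 mm
Layer 480–350 hPa: Δp = 130 hPa = 13000 Pa, q̄ = 0.0018 kg/kg → 0.0018 × 13000 / 9.8 = 2.39 mm
PW = 30.86 + 2.48 + 3.80 + 2.39 = 39.53 ≈ 39.5 mm.
Rainfall = ε × PW = 0.34 × 39.5 = 13.4 mm.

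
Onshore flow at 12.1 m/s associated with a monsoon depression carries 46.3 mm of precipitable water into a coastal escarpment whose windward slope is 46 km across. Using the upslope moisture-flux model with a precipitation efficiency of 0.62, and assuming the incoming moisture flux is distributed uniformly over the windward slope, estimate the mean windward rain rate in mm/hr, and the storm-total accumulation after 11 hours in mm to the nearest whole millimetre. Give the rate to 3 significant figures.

R ≈ 27.2 mm/hr; total ≈ 299 mm

Incoming column moisture flux per unit ridge length: F = V × PW = 12.1 × 46.3 = 560.23 mm·m/s.
Spread over the 46 km slope with efficiency ε = 0.62: R = ε·F/W = 0.62 × 560.23 / 46000 m = 7.551e-03 mm/s.
R = 7.551e-03 × 3600 = 27.2 mm/hr.
Over 11 h: total = 27.2 × 11 = 299.2 ≈ 299 mm.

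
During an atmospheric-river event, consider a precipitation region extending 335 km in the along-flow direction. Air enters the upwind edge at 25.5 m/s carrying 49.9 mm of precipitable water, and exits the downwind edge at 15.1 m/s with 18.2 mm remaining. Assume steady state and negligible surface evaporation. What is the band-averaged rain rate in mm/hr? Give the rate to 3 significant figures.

R ≈ 10.7 mm/hr

Column moisture flux per unit crosswind length is F = V × PW.
Inflow: F_in = 25.5 × 49.9 = 1272.45 mm·m/s
Outflow: F_out = 15.1 × 18.2 = 274.82 mm·m/s
Steady-state rate R = (F_in − F_out)/L = (1272.45 − 274.82) / 335000 m = 2.978e-03 mm/s.
R = 2.978e-03 × 3600 = 10.7 mm/hr.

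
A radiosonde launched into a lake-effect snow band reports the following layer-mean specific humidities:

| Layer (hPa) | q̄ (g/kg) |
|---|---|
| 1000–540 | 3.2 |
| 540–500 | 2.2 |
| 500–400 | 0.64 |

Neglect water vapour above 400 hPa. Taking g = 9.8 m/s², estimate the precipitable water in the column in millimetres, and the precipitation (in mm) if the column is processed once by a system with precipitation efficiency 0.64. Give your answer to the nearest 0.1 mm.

Precipitable water is the column-integrated vapour mass per unit area: PW = (1/g) Σ q̄ Δp, with q in kg/kg and Δp in Pa (1 kg/m² of water = 1 mm).
Layer 1000–540 hPa: Δp = 460 hPa = 46000 Pa, q̄ = 0.0032 kg/kg → 0.0032 × 46000 / 9.8 = 15.02 mm
Layer 540–500 hPa: Δp = 40 hPa = 4000 Pa, q̄ = 0.0022 kg/kg → 0.0022 × 4000 / 9.8 = 0.90 mm
Layer 500–400 hPa: Δp = 100 hPa = 10000 Pa, q̄ = 0.00064 kg/kg → 0.00064 × 10000 / 9.8 = 0.65 mm
PW = 15.02 + 0.90 + 0.65 = 16.57 ≈ 16.6 mm.
Precipitation = ε × PW = 0.64 × 16.6 = 10.6 mm.

PW ≈ 16.6 mm; precipitation ≈ 10.6 mm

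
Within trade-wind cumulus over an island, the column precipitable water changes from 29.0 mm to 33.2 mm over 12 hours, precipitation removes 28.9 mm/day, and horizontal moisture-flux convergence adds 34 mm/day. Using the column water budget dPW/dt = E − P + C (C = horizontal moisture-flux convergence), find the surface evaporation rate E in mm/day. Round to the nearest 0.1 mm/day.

E ≈ 3.3 mm/day

dPW/dt = (33.2 − 29.0) mm / (12/24 day) = +8.400 mm/day.
E = dPW/dt + P − C = (+8.400) + 28.9 − (34) = 3.3 mm/day.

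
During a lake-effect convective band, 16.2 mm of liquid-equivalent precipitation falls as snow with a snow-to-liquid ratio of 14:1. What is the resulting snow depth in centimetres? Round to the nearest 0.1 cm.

snow depth ≈ 22.7 cm

Snow depth = liquid × ratio = 16.2 mm × 14 = 226.8 mm = 22.7 cm.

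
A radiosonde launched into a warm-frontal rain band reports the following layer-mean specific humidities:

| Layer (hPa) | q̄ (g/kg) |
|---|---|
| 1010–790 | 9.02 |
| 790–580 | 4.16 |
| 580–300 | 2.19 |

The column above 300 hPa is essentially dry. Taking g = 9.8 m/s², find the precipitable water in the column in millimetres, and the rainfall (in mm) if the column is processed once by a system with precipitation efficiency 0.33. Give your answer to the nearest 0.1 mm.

Precipitable water is the column-integrated vapour mass per unit area: PW = (1/g) Σ q̄ Δp, with q in kg/kg and Δp in Pa (1 kg/m² of water = 1 mm).
Layer 1010–790 hPa: Δp = 220 hPa = 22000 Pa, q̄ = 0.00902 kg/kg → 0.00902 × 22000 / 9.8 = 20.25 mm
Layer 790–580 hPa: Δp = 210 hPa = 21000 Pa, q̄ = 0.00416 kg/kg → 0.00416 × 21000 / 9.8 = 8.91 mm
Layer 580–300 hPa: Δp = 280 hPa = 28000 Pa, q̄ = 0.00219 kg/kg → 0.00219 × 28000 / 9.8 = 6.26 mm
PW = 20.25 + 8.91 + 6.26 = 35.42 ≈ 35.4 mm.
Rainfall = ε × PW = 0.33 × 35.4 = 11.7 mm.

PW ≈ 35.4 mm; rainfall ≈ 11.7 mm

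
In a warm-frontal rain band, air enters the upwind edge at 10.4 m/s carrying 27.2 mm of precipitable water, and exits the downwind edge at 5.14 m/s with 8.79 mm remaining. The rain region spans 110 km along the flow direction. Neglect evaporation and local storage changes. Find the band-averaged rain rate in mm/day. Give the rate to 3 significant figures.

Column moisture flux per unit crosswind length is F = V × PW.
Inflow: F_in = 10.4 × 27.2 = 282.88 mm·m/s
Outflow: F_out = 5.14 × 8.79 = 45.1806 mm·m/s
Steady-state rate R = (F_in − F_out)/L = (282.88 − 45.1806) / 110000 m = 2.161e-03 mm/s.
R = 2.161e-03 × 3600 × 24 = 187 mm/day.

R ≈ 187 mm/day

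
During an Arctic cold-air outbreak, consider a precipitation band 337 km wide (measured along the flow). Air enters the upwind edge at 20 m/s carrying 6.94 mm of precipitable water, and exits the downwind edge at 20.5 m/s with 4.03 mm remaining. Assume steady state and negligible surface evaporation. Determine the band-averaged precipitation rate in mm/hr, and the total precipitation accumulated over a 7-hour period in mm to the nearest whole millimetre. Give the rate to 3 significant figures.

R ≈ 0.600 mm/hr; total ≈ 4 mm

Column moisture flux per unit crosswind length is F = V × PW.
Inflow: F_in = 20 × 6.94 = 138.8 mm·m/s
Outflow: F_out = 20.5 × 4.03 = 82.615 mm·m/s
Steady-state rate R = (F_in − F_out)/L = (138.8 − 82.615) / 337000 m = 1.667e-04 mm/s.
R = 1.667e-04 × 3600 = 0.600 mm/hr.
Over 7 h: total = 0.600 × 7 = 4.2 ≈ 4 mm.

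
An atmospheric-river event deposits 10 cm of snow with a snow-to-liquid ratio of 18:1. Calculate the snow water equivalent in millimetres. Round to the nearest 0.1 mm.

SWE = snow depth / ratio = 10 cm / 18 = 0.556 cm = 5.6 mm.

SWE ≈ 5.6 mm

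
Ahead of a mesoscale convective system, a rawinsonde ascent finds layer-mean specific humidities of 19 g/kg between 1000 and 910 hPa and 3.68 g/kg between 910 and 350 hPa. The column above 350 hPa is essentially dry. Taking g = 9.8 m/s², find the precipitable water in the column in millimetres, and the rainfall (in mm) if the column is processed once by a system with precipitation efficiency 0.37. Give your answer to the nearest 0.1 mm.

Precipitable water is the column-integrated vapour mass per unit area: PW = (1/g) Σ q̄ Δp, with q in kg/kg and Δp in Pa (1 kg/m² of water = 1 mm).
Layer 1000–910 hPa: Δp = 90 hPa = 9000 Pa, q̄ = 0.019 kg/kg → 0.019 × 9000 / 9.8 = 17.45 mm
Layer 910–350 hPa: Δp = 560 hPa = 56000 Pa, q̄ = 0.00368 kg/kg → 0.00368 × 56000 / 9.8 = 21.03 mm
PW = 17.45 + 21.03 = 38.48 ≈ 38.5 mm.
Rainfall = ε × PW = 0.37 × 38.5 = 14.2 mm.

PW ≈ 38.5 mm; rainfall ≈ 14.2 mm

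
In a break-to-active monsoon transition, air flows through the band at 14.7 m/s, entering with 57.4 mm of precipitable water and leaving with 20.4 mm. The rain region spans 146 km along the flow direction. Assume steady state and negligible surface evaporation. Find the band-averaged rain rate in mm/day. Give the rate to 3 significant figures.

Column moisture flux per unit crosswind length is F = V × PW.
Inflow: F_in = 14.7 × 57.4 = 843.78 mm·m/s
Outflow: F_out = 14.7 × 20.4 = 299.88 mm·m/s
Steady-state rate R = (F_in − F_out)/L = (843.78 − 299.88) / 146000 m = 3.725e-03 mm/s.
R = 3.725e-03 × 3600 × 24 = 322 mm/day.

R ≈ 322 mm/day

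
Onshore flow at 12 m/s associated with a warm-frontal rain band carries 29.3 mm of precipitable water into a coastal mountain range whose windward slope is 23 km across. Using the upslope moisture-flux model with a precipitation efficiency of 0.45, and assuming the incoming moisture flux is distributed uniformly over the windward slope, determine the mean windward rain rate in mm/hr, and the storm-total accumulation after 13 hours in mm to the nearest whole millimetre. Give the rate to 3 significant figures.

Incoming column moisture flux per unit ridge length: F = V × PW = 12 × 29.3 = 351.6 mm·m/s.
Spread over the 23 km slope with efficiency ε = 0.45: R = ε·F/W = 0.45 × 351.6 / 23000 m = 6.879e-03 mm/s.
R = 6.879e-03 × 3600 = 24.8 mm/hr.
Over 13 h: total = 24.8 × 13 = 322.4 ≈ 322 mm.

R ≈ 24.8 mm/hr; total ≈ 322 mm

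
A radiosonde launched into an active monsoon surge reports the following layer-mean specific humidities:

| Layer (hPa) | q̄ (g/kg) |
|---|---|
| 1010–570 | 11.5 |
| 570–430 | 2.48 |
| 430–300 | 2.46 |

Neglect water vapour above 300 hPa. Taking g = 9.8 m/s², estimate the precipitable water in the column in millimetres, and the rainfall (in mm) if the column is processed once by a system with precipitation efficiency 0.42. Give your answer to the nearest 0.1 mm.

PW ≈ 58.4 mm; rainfall ≈ 24.5 mm

Precipitable water is the column-integrated vapour mass per unit area: PW = (1/g) Σ q̄ Δp, with q in kg/kg and Δp in Pa (1 kg/m² of water = 1 mm).
Layer 1010–570 hPa: Δp = 440 hPa = 44000 Pa, q̄ = 0.0115 kg/kg → 0.0115 × 44000 / 9.8 = 51.63 mm
Layer 570–430 hPa: Δp = 140 hPa = 14000 Pa, q̄ = 0.00248 kg/kg → 0.00248 × 14000 / 9.8 = 3.54 mm
Layer 430–300 hPa: Δp = 130 hPa = 13000 Pa, q̄ = 0.00246 kg/kg → 0.00246 × 13000 / 9.8 = 3.26 mm
PW = 51.63 + 3.54 + 3.26 = 58.43 ≈ 58.4 mm.
Rainfall = ε × PW = 0.42 × 58.4 = 24.5 mm.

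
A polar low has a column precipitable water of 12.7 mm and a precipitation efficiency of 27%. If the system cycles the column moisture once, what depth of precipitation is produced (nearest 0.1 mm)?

Precipitation = ε × PW = 0.27 × 12.7 = 3.4 mm.

precipitation ≈ 3.4 mm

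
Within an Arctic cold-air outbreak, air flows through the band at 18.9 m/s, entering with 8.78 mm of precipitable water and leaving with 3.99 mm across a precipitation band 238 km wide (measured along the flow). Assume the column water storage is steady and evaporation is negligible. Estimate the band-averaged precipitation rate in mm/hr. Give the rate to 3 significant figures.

R ≈ 1.37 mm/hr

Column moisture flux per unit crosswind length is F = V × PW.
Inflow: F_in = 18.9 × 8.78 = 165.942 mm·m/s
Outflow: F_out = 18.9 × 3.99 = 75.411 mm·m/s
Steady-state rate R = (F_in − F_out)/L = (165.942 − 75.411) / 238000 m = 3.804e-04 mm/s.
R = 3.804e-04 × 3600 = 1.37 mm/hr.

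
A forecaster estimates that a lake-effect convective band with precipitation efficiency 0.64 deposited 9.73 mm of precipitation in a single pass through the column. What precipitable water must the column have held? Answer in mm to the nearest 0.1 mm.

PW ≈ 15.2 mm

PW = precipitation / ε = 9.73 / 0.64 = 15.2 mm.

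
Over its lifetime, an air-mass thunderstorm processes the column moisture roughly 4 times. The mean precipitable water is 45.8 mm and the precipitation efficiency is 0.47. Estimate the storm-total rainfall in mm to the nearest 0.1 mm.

rainfall ≈ 86.1 mm

Each cycle deposits ε × PW = 0.47 × 45.8 = 21.526 mm.
Over 4 cycles: 4 × 21.526 = 86.1 mm.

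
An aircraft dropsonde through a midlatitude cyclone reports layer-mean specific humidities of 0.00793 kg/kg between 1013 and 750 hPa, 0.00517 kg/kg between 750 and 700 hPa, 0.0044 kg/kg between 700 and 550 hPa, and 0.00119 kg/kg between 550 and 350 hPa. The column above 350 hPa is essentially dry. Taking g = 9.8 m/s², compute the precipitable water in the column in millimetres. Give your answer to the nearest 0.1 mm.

PW ≈ 33.1 mm

Precipitable water is the column-integrated vapour mass per unit area: PW = (1/g) Σ q̄ Δp, with q in kg/kg and Δp in Pa (1 kg/m² of water = 1 mm).
Layer 1013–750 hPa: Δp = 263 hPa = 26300 Pa, q̄ = 0.00793 kg/kg → 0.00793 × 26300 / 9.8 = 21.28 mm
Layer 750–700 hPa: Δp = 50 hPa = 5000 Pa, q̄ = 0.00517 kg/kg → 0.00517 × 5000 / 9.8 = 2.64 mm
Layer 700–550 hPa: Δp = 150 hPa = 15000 Pa, q̄ = 0.0044 kg/kg → 0.0044 × 15000 / 9.8 = 6.73 mm
Layer 550–350 hPa: Δp = 200 hPa = 20000 Pa, q̄ = 0.00119 kg/kg → 0.00119 × 20000 / 9.8 = 2.43 mm
PW = 21.28 + 2.64 + 6.73 + 2.43 = 33.08 ≈ 33.1 mm.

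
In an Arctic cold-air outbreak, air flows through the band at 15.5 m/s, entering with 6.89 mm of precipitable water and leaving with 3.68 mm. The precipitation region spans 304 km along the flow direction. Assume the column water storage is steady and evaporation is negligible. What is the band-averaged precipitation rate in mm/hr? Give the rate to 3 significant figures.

R ≈ 0.589 mm/hr

Column moisture flux per unit crosswind length is F = V × PW.
Inflow: F_in = 15.5 × 6.89 = 106.795 mm·m/s
Outflow: F_out = 15.5 × 3.68 = 57.04 mm·m/s
Steady-state rate R = (F_in − F_out)/L = (106.795 − 57.04) / 304000 m = 1.637e-04 mm/s.
R = 1.637e-04 × 3600 = 0.589 mm/hr.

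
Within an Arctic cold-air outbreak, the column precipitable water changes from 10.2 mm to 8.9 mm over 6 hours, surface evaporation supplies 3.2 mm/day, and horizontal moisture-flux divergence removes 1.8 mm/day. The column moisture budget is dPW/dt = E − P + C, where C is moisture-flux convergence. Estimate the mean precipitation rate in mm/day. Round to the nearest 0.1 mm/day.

dPW/dt = (8.9 − 10.2) mm / (6/24 day) = -5.200 mm/day.
P = E + C − dPW/dt = 3.2 + (-1.8) − (-5.200) = 6.6 mm/day.

P ≈ 6.6 mm/day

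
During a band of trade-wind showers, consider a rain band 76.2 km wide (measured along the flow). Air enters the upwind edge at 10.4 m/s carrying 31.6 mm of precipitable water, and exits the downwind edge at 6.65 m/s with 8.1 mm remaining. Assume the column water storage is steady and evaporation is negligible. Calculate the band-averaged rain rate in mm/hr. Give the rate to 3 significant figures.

Column moisture flux per unit crosswind length is F = V × PW.
Inflow: F_in = 10.4 × 31.6 = 328.64 mm·m/s
Outflow: F_out = 6.65 × 8.1 = 53.865 mm·m/s
Steady-state rate R = (F_in − F_out)/L = (328.64 − 53.865) / 76200 m = 3.606e-03 mm/s.
R = 3.606e-03 × 3600 = 13.0 mm/hr.

R ≈ 13.0 mm/hr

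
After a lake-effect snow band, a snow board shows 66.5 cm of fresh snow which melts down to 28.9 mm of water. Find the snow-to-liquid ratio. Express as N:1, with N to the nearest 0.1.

ratio ≈ 23.0

Ratio = snow depth / SWE = 665 mm / 28.9 mm = 23.0, i.e. 23.0:1.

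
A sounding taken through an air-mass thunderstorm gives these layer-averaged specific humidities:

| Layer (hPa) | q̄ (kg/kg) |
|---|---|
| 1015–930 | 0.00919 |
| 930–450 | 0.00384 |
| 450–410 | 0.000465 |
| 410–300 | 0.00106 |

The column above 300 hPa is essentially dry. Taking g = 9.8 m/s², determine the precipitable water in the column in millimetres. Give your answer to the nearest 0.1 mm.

PW ≈ 28.2 mm

Precipitable water is the column-integrated vapour mass per unit area: PW = (1/g) Σ q̄ Δp, with q in kg/kg and Δp in Pa (1 kg/m² of water = 1 mm).
Layer 1015–930 hPa: Δp = 85 hPa = 8500 Pa, q̄ = 0.00919 kg/kg → 0.00919 × 8500 / 9.8 = 7.97 mm
Layer 930–450 hPa: Δp = 480 hPa = 48000 Pa, q̄ = 0.00384 kg/kg → 0.00384 × 48000 / 9.8 = 18.81 mm
Layer 450–410 hPa: Δp = 40 hPa = 4000 Pa, q̄ = 0.000465 kg/kg → 0.000465 × 4000 / 9.8 = 0.19 mm
Layer 410–300 hPa: Δp = 110 hPa = 11000 Pa, q̄ = 0.00106 kg/kg → 0.00106 × 11000 / 9.8 = 1.19 mm
PW = 7.97 + 18.81 + 0.19 + 1.19 = 28.16 ≈ 28.2 mm.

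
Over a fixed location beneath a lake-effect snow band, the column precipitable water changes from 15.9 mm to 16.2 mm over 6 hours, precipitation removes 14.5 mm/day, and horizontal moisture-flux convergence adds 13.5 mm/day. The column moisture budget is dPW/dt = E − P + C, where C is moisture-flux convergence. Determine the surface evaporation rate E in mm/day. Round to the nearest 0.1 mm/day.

E ≈ 2.2 mm/day

dPW/dt = (16.2 − 15.9) mm / (6/24 day) = +1.200 mm/day.
E = dPW/dt + P − C = (+1.200) + 14.5 − (13.5) = 2.2 mm/day.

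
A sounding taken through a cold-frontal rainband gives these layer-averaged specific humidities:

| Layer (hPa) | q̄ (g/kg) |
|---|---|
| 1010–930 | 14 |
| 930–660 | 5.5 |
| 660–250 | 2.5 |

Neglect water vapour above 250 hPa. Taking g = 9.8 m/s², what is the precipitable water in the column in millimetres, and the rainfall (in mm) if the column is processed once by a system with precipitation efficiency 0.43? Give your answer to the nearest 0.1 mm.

Precipitable water is the column-integrated vapour mass per unit area: PW = (1/g) Σ q̄ Δp, with q in kg/kg and Δp in Pa (1 kg/m² of water = 1 mm).
Layer 1010–930 hPa: Δp = 80 hPa = 8000 Pa, q̄ = 0.014 kg/kg → 0.014 × 8000 / 9.8 = 11.43 mm
Layer 930–660 hPa: Δp = 270 hPa = 27000 Pa, q̄ = 0.0055 kg/kg → 0.0055 × 27000 / 9.8 = 15.15 mm
Layer 660–250 hPa: Δp = 410 hPa = 41000 Pa, q̄ = 0.0025 kg/kg → 0.0025 × 41000 / 9.8 = 10.46 mm
PW = 11.43 + 15.15 + 10.46 = 37.04 ≈ 37.0 mm.
Rainfall = ε × PW = 0.43 × 37.0 = 15.9 mm.

PW ≈ 37.0 mm; rainfall ≈ 15.9 mm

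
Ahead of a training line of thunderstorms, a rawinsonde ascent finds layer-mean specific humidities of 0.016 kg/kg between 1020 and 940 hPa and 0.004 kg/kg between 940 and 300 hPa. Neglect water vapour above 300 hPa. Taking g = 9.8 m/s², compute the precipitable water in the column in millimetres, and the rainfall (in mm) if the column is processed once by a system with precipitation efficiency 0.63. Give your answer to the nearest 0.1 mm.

Precipitable water is the column-integrated vapour mass per unit area: PW = (1/g) Σ q̄ Δp, with q in kg/kg and Δp in Pa (1 kg/m² of water = 1 mm).
Layer 1020–940 hPa: Δp = 80 hPa = 8000 Pa, q̄ = 0.016 kg/kg → 0.016 × 8000 / 9.8 = 13.06 mm
Layer 940–300 hPa: Δp = 640 hPa = 64000 Pa, q̄ = 0.004 kg/kg → 0.004 × 64000 / 9.8 = 26.12 mm
PW = 13.06 + 26.12 = 39.18 ≈ 39.2 mm.
Rainfall = ε × PW = 0.63 × 39.2 = 24.7 mm.

PW ≈ 39.2 mm; rainfall ≈ 24.7 mm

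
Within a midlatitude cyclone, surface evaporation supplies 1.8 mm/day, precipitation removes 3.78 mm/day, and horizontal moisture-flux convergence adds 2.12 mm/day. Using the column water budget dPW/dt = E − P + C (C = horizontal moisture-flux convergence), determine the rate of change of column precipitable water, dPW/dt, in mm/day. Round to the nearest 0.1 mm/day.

dPW/dt ≈ 0.1 mm/day

dPW/dt = E − P + C = 1.8 − 3.78 + (2.12) = 0.1 mm/day.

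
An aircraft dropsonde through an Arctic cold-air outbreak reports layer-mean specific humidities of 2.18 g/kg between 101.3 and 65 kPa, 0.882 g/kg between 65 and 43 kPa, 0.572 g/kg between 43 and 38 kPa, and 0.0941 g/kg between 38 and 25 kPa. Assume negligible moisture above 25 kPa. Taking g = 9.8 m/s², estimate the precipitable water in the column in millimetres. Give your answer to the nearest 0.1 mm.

Precipitable water is the column-integrated vapour mass per unit area: PW = (1/g) Σ q̄ Δp, with q in kg/kg and Δp in Pa (1 kg/m² of water = 1 mm).
Layer 101.3–65 kPa: Δp = 363 hPa = 36300 Pa, q̄ = 0.00218 kg/kg → 0.00218 × 36300 / 9.8 = 8.07 mm
Layer 65–43 kPa: Δp = 220 hPa = 22000 Pa, q̄ = 0.000882 kg/kg → 0.000882 × 22000 / 9.8 = 1.98 mm
Layer 43–38 kPa: Δp = 50 hPa = 5000 Pa, q̄ = 0.000572 kg/kg → 0.000572 × 5000 / 9.8 = 0.29 mm
Layer 38–25 kPa: Δp = 130 hPa = 13000 Pa, q̄ = 9.41e-05 kg/kg → 9.41e-05 × 13000 / 9.8 = 0.12 mm
PW = 8.07 + 1.98 + 0.29 + 0.12 = 10.46 ≈ 10.5 mm.

PW ≈ 10.5 mm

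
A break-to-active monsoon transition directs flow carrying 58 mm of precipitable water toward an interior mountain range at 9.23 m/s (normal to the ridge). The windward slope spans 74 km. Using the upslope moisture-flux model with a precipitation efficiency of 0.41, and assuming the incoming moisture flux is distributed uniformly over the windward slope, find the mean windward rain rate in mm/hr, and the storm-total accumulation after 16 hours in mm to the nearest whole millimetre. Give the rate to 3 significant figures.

Incoming column moisture flux per unit ridge length: F = V × PW = 9.23 × 58 = 535.34 mm·m/s.
Spread over the 74 km slope with efficiency ε = 0.41: R = ε·F/W = 0.41 × 535.34 / 74000 m = 2.966e-03 mm/s.
R = 2.966e-03 × 3600 = 10.7 mm/hr.
Over 16 h: total = 10.7 × 16 = 171.2 ≈ 171 mm.

R ≈ 10.7 mm/hr; total ≈ 171 mm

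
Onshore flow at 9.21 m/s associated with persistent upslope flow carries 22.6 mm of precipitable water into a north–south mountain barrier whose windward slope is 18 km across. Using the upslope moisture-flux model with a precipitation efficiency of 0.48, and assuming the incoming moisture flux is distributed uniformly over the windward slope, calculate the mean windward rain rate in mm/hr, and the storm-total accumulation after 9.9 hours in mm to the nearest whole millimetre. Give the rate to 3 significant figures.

R ≈ 20.0 mm/hr; total ≈ 198 mm

Incoming column moisture flux per unit ridge length: F = V × PW = 9.21 × 22.6 = 208.146 mm·m/s.
Spread over the 18 km slope with efficiency ε = 0.48: R = ε·F/W = 0.48 × 208.146 / 18000 m = 5.551e-03 mm/s.
R = 5.551e-03 × 3600 = 20.0 mm/hr.
Over 9.9 h: total = 20.0 × 9.9 = 198 mm.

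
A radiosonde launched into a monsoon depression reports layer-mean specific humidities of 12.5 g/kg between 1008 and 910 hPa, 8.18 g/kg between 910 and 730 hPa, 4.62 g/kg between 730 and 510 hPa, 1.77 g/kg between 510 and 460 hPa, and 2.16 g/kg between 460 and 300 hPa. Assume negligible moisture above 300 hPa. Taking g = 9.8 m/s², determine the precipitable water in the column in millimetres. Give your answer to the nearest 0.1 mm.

PW ≈ 42.3 mm

Precipitable water is the column-integrated vapour mass per unit area: PW = (1/g) Σ q̄ Δp, with q in kg/kg and Δp in Pa (1 kg/m² of water = 1 mm).
Layer 1008–910 hPa: Δp = 98 hPa = 9800 Pa, q̄ = 0.0125 kg/kg → 0.0125 × 9800 / 9.8 = 12.50 mm
Layer 910–730 hPa: Δp = 180 hPa = 18000 Pa, q̄ = 0.00818 kg/kg → 0.00818 × 18000 / 9.8 = 15.02 mm
Layer 730–510 hPa: Δp = 220 hPa = 22000 Pa, q̄ = 0.00462 kg/kg → 0.00462 × 22000 / 9.8 = 10.37 mm
Layer 510–460 hPa: Δp = 50 hPa = 5000 Pa, q̄ = 0.00177 kg/kg → 0.00177 × 5000 / 9.8 = 0.90 mm
Layer 460–300 hPa: Δp = 160 hPa = 16000 Pa, q̄ = 0.00216 kg/kg → 0.00216 × 16000 / 9.8 = 3.53 mm
PW = 12.50 + 15.02 + 10.37 + 0.90 + 3.53 = 42.32 ≈ 42.3 mm.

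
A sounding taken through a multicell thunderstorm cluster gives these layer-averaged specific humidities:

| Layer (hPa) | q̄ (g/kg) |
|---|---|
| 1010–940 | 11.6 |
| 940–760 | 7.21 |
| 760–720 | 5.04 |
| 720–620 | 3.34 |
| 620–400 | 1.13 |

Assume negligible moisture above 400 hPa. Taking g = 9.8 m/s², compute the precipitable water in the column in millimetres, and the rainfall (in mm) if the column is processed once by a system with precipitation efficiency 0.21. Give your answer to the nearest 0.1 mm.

PW ≈ 29.5 mm; rainfall ≈ 6.2 mm

Precipitable water is the column-integrated vapour mass per unit area: PW = (1/g) Σ q̄ Δp, with q in kg/kg and Δp in Pa (1 kg/m² of water = 1 mm).
Layer 1010–940 hPa: Δp = 70 hPa = 7000 Pa, q̄ = 0.0116 kg/kg → 0.0116 × 7000 / 9.8 = 8.29 mm
Layer 940–760 hPa: Δp = 180 hPa = 18000 Pa, q̄ = 0.00721 kg/kg → 0.00721 × 18000 / 9.8 = 13.24 mm
Layer 760–720 hPa: Δp = 40 hPa = 4000 Pa, q̄ = 0.00504 kg/kg → 0.00504 × 4000 / 9.8 = 2.06 mm
Layer 720–620 hPa: Δp = 100 hPa = 10000 Pa, q̄ = 0.00334 kg/kg → 0.00334 × 10000 / 9.8 = 3.41 mm
Layer 620–400 hPa: Δp = 220 hPa = 22000 Pa, q̄ = 0.00113 kg/kg → 0.00113 × 22000 / 9.8 = 2.54 mm
PW = 8.29 + 13.24 + 2.06 + 3.41 + 2.54 = 29.54 ≈ 29.5 mm.
Rainfall = ε × PW = 0.21 × 29.5 = 6.2 mm.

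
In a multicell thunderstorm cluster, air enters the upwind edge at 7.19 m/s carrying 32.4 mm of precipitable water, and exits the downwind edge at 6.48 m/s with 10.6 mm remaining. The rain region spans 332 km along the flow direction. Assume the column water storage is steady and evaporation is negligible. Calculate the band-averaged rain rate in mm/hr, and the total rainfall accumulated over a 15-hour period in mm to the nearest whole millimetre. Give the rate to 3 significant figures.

R ≈ 1.78 mm/hr; total ≈ 27 mm

Column moisture flux per unit crosswind length is F = V × PW.
Inflow: F_in = 7.19 × 32.4 = 232.956 mm·m/s
Outflow: F_out = 6.48 × 10.6 = 68.688 mm·m/s
Steady-state rate R = (F_in − F_out)/L = (232.956 − 68.688) / 332000 m = 4.948e-04 mm/s.
R = 4.948e-04 × 3600 = 1.78 mm/hr.
Over 15 h: total = 1.78 × 15 = 26.7 ≈ 27 mm.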